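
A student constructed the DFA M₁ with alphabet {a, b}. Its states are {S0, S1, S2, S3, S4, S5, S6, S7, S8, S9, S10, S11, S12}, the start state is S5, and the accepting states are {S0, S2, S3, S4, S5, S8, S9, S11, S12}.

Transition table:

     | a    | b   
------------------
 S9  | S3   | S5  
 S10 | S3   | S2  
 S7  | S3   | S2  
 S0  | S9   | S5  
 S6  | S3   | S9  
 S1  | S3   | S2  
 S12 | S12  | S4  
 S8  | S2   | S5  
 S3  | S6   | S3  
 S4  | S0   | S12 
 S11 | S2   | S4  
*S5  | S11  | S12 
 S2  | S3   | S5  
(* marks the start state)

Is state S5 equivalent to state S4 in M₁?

Yes

Reachable states from the start: {S0,S2,S3,S4,S5,S6,S9,S11,S12}. Unreachable: {S1,S7,S8,S10} — drop them.
P0 = {S0,S2,S3,S4,S5,S9,S11,S12} | {S6}.
Split {S0,S2,S3,S4,S5,S9,S11,S12} by δ(·,a) → {S0,S2,S4,S5,S9,S11,S12} and {S3}.
Split {S0,S2,S4,S5,S9,S11,S12} by δ(·,a) → {S0,S4,S5,S11,S12} and {S2,S9}.
Refine {S0,S4,S5,S11,S12} on symbol a: members go to different blocks, giving {S4,S5,S12} and {S0,S11}.
Refine {S4,S5,S12} on symbol a: members go to different blocks, giving {S4,S5} and {S12}.
Stable partition: {S4,S5} | {S6} | {S3} | {S2,S9} | {S0,S11} | {S12} — 6 equivalence classes.
S5 and S4 lie in the same block of the stable partition, so they are equivalent — no string distinguishes them.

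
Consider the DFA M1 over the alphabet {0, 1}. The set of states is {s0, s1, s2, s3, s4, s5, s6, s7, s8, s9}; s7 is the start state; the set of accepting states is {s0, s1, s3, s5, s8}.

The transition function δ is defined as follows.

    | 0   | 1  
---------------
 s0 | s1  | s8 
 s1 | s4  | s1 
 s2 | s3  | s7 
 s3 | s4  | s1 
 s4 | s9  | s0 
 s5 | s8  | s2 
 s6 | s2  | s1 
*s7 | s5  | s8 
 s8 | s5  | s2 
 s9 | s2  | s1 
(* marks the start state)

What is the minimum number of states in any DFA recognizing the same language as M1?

7

States {s6} cannot be reached from the start state, so discard them.
P0 = {s0,s1,s3,s5,s8} | {s2,s4,s7,s9}.
Split {s0,s1,s3,s5,s8} by δ(·,0) → {s0,s5,s8} and {s1,s3}.
Split {s0,s5,s8} by δ(·,0) → {s5,s8} and {s0}.
Refine {s2,s4,s7,s9} on symbol 0: members go to different blocks, giving {s4,s9} and {s2} and {s7}.
Split {s4,s9} by δ(·,0) → {s4} and {s9}.
The partition is now stable with 7 blocks: {s5,s8} | {s4} | {s1,s3} | {s0} | {s2} | {s7} | {s9}.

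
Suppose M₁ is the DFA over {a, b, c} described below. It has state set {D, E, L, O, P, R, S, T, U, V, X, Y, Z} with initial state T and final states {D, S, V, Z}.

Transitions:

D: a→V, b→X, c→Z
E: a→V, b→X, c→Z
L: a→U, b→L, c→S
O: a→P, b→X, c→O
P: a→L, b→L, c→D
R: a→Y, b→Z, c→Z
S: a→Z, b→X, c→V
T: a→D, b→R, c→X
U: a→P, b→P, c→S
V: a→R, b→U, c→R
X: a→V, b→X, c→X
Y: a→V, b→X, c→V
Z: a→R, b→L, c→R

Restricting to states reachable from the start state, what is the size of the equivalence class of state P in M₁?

Reachable states from the start: {D,L,P,R,S,T,U,V,X,Y,Z}. Unreachable: {E,O} — drop them.
Initial partition by acceptance: {D,S,V,Z} | {L,P,R,T,U,X,Y}.
On input a, block {D,S,V,Z} splits into {V,Z} and {D,S}.
Split {L,P,R,T,U,X,Y} by δ(·,a) → {L,P,R,U} and {X,Y} and {T}.
On input a, block {L,P,R,U} splits into {L,P,U} and {R}.
Split {X,Y} by δ(·,c) → {Y} and {X}.
Stable partition: {V,Z} | {L,P,U} | {D,S} | {Y} | {T} | {R} | {X} — 7 equivalence classes.
State P belongs to the block {L,P,U}, which has 3 states.

3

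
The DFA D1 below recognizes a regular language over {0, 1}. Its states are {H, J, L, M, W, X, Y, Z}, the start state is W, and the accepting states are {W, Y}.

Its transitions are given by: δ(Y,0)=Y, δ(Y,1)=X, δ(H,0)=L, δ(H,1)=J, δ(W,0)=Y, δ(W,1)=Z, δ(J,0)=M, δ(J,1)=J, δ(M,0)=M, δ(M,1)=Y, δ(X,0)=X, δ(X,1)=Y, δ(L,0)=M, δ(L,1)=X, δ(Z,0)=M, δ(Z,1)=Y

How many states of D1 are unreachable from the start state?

3

Starting at W and following transitions, the reachable set is {M, W, X, Y, Z}. That leaves H, J, L unreachable — 3 in total.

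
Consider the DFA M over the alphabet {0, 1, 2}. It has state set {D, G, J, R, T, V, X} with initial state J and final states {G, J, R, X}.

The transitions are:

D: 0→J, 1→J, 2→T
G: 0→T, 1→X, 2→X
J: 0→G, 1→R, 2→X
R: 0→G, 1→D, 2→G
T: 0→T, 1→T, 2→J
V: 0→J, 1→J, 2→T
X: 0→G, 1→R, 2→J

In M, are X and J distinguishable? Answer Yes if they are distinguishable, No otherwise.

No

States {V} cannot be reached from the start state, so discard them.
P0 = {G,J,R,X} | {D,T}.
On input 0, block {G,J,R,X} splits into {J,R,X} and {G}.
Split {J,R,X} by δ(·,1) → {J,X} and {R}.
Split {D,T} by δ(·,0) → {D} and {T}.
The partition is now stable with 5 blocks: {J,X} | {D} | {G} | {R} | {T}.
X and J lie in the same block of the stable partition, so they are equivalent — no string distinguishes them.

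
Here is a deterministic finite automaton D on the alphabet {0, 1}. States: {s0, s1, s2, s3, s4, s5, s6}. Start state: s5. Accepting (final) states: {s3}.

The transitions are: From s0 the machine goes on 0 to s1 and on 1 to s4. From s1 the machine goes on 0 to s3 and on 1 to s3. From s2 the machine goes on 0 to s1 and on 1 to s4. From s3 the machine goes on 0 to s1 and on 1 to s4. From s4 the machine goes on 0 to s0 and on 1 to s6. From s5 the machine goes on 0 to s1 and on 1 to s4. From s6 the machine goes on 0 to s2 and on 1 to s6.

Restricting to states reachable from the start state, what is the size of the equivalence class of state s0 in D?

3

Every state is reachable, so we keep all 7.
P0 = {s3} | {s0,s1,s2,s4,s5,s6}.
Split {s0,s1,s2,s4,s5,s6} by δ(·,0) → {s0,s2,s4,s5,s6} and {s1}.
Split {s0,s2,s4,s5,s6} by δ(·,0) → {s0,s2,s5} and {s4,s6}.
The partition is now stable with 4 blocks: {s3} | {s0,s2,s5} | {s1} | {s4,s6}.
The equivalence class containing s0 is {s0,s2,s5}, of size 3.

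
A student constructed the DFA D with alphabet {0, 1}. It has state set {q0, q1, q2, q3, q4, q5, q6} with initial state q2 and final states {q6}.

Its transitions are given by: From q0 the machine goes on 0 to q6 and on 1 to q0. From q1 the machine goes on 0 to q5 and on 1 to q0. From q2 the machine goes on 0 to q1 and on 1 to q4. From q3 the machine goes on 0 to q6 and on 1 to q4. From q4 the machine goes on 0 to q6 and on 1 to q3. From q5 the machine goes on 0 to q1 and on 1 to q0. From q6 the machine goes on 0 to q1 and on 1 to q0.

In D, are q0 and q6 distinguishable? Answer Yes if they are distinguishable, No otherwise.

Yes

P0 = {q6} | {q0,q1,q2,q3,q4,q5}.
On input 0, block {q0,q1,q2,q3,q4,q5} splits into {q0,q3,q4} and {q1,q2,q5}.
Stable partition: {q6} | {q0,q3,q4} | {q1,q2,q5} — 3 equivalence classes.
q0 and q6 end up in different blocks, so they are distinguishable. For instance, the string 'ε' is accepted from only q6.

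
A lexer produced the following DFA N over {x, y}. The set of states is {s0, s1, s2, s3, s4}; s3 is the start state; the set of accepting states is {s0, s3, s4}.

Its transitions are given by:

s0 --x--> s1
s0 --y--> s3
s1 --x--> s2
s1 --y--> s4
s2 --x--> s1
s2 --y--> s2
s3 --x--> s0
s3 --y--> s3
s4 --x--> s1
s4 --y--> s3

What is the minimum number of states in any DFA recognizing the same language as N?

Every state is reachable, so we keep all 5.
P0 = {s0,s3,s4} | {s1,s2}.
On input x, block {s0,s3,s4} splits into {s0,s4} and {s3}.
On input y, block {s1,s2} splits into {s1} and {s2}.
Stable partition: {s0,s4} | {s1} | {s3} | {s2} — 4 equivalence classes.

4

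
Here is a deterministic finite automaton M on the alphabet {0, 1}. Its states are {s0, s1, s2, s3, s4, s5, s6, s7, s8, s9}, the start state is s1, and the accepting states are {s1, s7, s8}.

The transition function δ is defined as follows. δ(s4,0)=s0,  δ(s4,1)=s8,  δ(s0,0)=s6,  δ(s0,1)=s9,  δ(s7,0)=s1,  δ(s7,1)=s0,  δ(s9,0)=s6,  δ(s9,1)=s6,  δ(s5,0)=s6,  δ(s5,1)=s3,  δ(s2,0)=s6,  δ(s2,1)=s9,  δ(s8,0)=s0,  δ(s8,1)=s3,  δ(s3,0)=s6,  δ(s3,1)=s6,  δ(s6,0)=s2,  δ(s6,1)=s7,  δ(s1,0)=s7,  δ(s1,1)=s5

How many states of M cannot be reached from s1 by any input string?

2

Starting at s1 and following transitions, the reachable set is {s0, s1, s2, s3, s5, s6, s7, s9}. That leaves s4, s8 unreachable — 2 in total.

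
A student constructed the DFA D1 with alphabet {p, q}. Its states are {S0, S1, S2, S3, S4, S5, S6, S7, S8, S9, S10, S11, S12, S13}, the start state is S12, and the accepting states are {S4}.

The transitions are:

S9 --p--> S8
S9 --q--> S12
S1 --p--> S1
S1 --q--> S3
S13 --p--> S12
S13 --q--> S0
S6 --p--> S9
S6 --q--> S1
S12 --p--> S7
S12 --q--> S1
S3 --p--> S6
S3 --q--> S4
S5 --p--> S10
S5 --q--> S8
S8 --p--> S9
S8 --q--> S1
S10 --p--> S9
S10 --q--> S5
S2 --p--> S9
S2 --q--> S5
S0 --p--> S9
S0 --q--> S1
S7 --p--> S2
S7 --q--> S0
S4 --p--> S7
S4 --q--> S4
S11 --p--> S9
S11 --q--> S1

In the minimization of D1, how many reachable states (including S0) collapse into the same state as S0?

States {S11,S13} cannot be reached from the start state, so discard them.
P0 = {S4} | {S0,S1,S2,S3,S5,S6,S7,S8,S9,S10,S12}.
Split {S0,S1,S2,S3,S5,S6,S7,S8,S9,S10,S12} by δ(·,q) → {S0,S1,S2,S5,S6,S7,S8,S9,S10,S12} and {S3}.
Refine {S0,S1,S2,S5,S6,S7,S8,S9,S10,S12} on symbol q: members go to different blocks, giving {S0,S2,S5,S6,S7,S8,S9,S10,S12} and {S1}.
Refine {S0,S2,S5,S6,S7,S8,S9,S10,S12} on symbol q: members go to different blocks, giving {S2,S5,S7,S9,S10} and {S0,S6,S8,S12}.
On input p, block {S2,S5,S7,S9,S10} splits into {S2,S5,S7,S10} and {S9}.
Refine {S2,S5,S7,S10} on symbol p: members go to different blocks, giving {S2,S10} and {S5,S7}.
Split {S0,S6,S8,S12} by δ(·,p) → {S0,S6,S8} and {S12}.
Stable partition: {S4} | {S2,S10} | {S3} | {S1} | {S0,S6,S8} | {S9} | {S5,S7} | {S12} — 8 equivalence classes.
The equivalence class containing S0 is {S0,S6,S8}, of size 3.

3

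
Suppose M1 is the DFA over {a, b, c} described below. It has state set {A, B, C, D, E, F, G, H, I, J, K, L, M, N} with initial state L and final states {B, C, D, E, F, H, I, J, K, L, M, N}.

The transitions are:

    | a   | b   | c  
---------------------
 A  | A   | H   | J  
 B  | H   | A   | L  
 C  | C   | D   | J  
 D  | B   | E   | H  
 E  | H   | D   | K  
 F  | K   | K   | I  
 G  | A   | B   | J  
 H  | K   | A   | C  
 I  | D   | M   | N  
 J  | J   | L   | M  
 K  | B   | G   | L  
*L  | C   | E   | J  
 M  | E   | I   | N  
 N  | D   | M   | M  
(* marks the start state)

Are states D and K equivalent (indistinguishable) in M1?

No

First remove the unreachable states {F}; 13 states remain.
Start with accepting vs non-accepting: {B,C,D,E,H,I,J,K,L,M,N} | {A,G}.
Split {B,C,D,E,H,I,J,K,L,M,N} by δ(·,b) → {C,D,E,I,J,L,M,N} and {B,H,K}.
On input a, block {C,D,E,I,J,L,M,N} splits into {C,I,J,L,M,N} and {D,E}.
Split {C,I,J,L,M,N} by δ(·,a) → {C,J,L} and {I,M,N}.
Split {C,J,L} by δ(·,b) → {C,L} and {J}.
No further refinement is possible. Final partition (6 blocks): {C,L} | {A,G} | {B,H,K} | {D,E} | {I,M,N} | {J}.
D and K end up in different blocks, so they are distinguishable. For instance, the string 'b' is accepted from only D.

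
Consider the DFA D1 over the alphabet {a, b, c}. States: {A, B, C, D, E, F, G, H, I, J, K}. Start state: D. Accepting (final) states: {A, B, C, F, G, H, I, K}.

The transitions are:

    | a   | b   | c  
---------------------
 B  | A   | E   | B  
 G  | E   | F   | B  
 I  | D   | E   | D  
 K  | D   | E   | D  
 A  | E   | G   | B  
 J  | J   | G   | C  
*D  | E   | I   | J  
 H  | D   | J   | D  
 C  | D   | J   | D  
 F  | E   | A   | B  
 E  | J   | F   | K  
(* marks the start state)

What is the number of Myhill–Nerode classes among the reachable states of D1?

5

First remove the unreachable states {H}; 10 states remain.
Initial partition by acceptance: {A,B,C,F,G,I,K} | {D,E,J}.
Split {A,B,C,F,G,I,K} by δ(·,a) → {A,C,F,G,I,K} and {B}.
Split {A,C,F,G,I,K} by δ(·,b) → {A,F,G} and {C,I,K}.
Refine {D,E,J} on symbol b: members go to different blocks, giving {E,J} and {D}.
No further refinement is possible. Final partition (5 blocks): {A,F,G} | {E,J} | {B} | {C,I,K} | {D}.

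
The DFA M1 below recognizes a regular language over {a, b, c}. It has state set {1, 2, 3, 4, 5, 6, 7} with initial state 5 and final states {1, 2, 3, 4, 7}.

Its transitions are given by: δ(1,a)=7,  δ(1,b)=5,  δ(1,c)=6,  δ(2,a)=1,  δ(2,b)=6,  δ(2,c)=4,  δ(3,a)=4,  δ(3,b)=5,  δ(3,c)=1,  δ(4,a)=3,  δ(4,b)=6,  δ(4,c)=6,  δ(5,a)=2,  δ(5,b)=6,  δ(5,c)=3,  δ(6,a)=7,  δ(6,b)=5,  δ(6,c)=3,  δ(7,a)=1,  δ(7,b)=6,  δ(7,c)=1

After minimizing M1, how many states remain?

All states are reachable from the start state.
Initial partition by acceptance: {1,2,3,4,7} | {5,6}.
Refine {1,2,3,4,7} on symbol c: members go to different blocks, giving {2,3,7} and {1,4}.
Stable partition: {2,3,7} | {5,6} | {1,4} — 3 equivalence classes.

3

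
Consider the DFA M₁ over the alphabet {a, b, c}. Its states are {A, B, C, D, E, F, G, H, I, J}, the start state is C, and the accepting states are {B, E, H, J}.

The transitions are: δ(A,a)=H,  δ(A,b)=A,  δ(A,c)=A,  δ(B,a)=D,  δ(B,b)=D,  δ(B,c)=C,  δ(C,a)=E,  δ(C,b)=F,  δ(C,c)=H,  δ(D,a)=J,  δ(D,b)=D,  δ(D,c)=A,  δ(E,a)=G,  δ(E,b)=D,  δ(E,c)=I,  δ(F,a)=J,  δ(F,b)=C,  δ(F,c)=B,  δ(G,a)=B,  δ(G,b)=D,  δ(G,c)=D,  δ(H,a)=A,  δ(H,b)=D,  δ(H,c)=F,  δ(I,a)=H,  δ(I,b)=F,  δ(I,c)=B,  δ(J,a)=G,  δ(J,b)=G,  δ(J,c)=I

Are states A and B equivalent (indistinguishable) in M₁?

Every state is reachable, so we keep all 10.
P0 = {B,E,H,J} | {A,C,D,F,G,I}.
Refine {A,C,D,F,G,I} on symbol c: members go to different blocks, giving {A,D,G} and {C,F,I}.
The partition is now stable with 3 blocks: {B,E,H,J} | {A,D,G} | {C,F,I}.
A and B end up in different blocks, so they are distinguishable. For instance, the string 'ε' is accepted from only B.

No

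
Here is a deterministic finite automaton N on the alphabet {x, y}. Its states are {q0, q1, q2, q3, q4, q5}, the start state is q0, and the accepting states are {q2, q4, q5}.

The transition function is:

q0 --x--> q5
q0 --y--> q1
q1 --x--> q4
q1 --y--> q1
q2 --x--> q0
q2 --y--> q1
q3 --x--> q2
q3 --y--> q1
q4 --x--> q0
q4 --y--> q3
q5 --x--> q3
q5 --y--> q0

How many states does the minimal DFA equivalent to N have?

P0 = {q2,q4,q5} | {q0,q1,q3}.
Stable partition: {q2,q4,q5} | {q0,q1,q3} — 2 equivalence classes.

2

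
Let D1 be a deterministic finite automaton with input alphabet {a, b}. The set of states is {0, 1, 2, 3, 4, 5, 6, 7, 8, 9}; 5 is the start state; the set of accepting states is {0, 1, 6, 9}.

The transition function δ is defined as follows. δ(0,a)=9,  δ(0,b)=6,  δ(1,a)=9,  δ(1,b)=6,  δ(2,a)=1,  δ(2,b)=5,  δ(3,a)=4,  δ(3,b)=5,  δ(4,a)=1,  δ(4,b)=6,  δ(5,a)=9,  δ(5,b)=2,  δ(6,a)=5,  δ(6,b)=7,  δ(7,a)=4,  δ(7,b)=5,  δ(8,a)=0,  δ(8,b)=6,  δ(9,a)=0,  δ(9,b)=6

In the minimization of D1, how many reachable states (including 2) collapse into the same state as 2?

States {3,8} cannot be reached from the start state, so discard them.
P0 = {0,1,6,9} | {2,4,5,7}.
On input a, block {0,1,6,9} splits into {0,1,9} and {6}.
Split {2,4,5,7} by δ(·,a) → {2,4,5} and {7}.
Refine {2,4,5} on symbol b: members go to different blocks, giving {2,5} and {4}.
No further refinement is possible. Final partition (5 blocks): {0,1,9} | {2,5} | {6} | {7} | {4}.
State 2 belongs to the block {2,5}, which has 2 states.

2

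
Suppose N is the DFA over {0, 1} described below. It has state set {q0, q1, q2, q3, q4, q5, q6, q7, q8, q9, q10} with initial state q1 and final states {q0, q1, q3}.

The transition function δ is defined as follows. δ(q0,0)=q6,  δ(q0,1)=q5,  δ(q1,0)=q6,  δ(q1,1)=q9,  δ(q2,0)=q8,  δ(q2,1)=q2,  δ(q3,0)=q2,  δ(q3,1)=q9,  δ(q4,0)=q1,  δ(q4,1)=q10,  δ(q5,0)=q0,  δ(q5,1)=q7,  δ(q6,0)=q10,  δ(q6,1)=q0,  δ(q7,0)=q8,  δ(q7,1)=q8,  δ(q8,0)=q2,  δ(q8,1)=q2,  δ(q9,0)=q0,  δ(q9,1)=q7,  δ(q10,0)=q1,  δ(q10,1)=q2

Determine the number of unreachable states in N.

Starting at q1 and following transitions, the reachable set is {q0, q1, q2, q5, q6, q7, q8, q9, q10}. That leaves q3, q4 unreachable — 2 in total.

2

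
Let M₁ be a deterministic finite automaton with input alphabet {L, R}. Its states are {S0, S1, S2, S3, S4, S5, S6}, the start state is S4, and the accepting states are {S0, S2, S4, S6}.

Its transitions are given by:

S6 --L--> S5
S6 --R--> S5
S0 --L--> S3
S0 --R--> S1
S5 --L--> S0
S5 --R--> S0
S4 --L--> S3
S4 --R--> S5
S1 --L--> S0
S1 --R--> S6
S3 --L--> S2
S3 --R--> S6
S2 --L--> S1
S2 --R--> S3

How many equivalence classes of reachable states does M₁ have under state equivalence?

Every state is reachable, so we keep all 7.
Initial partition by acceptance: {S0,S2,S4,S6} | {S1,S3,S5}.
No further refinement is possible. Final partition (2 blocks): {S0,S2,S4,S6} | {S1,S3,S5}.

2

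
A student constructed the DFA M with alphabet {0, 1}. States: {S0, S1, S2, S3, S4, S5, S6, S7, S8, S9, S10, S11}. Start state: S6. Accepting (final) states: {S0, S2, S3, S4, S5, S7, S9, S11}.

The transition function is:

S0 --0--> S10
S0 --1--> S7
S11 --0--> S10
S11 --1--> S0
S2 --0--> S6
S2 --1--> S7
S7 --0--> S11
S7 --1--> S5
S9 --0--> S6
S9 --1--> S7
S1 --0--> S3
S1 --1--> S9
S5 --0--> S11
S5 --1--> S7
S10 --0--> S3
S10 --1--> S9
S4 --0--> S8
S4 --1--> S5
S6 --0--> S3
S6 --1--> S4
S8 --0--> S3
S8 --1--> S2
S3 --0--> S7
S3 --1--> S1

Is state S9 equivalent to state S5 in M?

No

Every state is reachable, so we keep all 12.
P0 = {S0,S2,S3,S4,S5,S7,S9,S11} | {S1,S6,S8,S10}.
Split {S0,S2,S3,S4,S5,S7,S9,S11} by δ(·,0) → {S0,S2,S4,S9,S11} and {S3,S5,S7}.
Refine {S0,S2,S4,S9,S11} on symbol 1: members go to different blocks, giving {S0,S2,S4,S9} and {S11}.
On input 0, block {S3,S5,S7} splits into {S5,S7} and {S3}.
Stable partition: {S0,S2,S4,S9} | {S1,S6,S8,S10} | {S5,S7} | {S11} | {S3} — 5 equivalence classes.
S9 and S5 end up in different blocks, so they are distinguishable. For instance, the string '0' is accepted from only S5.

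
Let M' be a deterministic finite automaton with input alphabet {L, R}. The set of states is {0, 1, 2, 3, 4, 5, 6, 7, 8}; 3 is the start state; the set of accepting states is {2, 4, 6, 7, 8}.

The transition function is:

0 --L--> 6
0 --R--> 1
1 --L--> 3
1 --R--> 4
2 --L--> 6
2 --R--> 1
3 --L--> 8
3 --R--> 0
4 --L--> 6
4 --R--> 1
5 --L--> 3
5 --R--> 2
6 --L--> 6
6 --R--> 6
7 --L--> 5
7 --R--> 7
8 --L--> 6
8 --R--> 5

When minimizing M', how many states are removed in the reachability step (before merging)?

BFS from 3 reaches {0, 1, 2, 3, 4, 5, 6, 8}; the 1 state(s) 7 are never visited.

1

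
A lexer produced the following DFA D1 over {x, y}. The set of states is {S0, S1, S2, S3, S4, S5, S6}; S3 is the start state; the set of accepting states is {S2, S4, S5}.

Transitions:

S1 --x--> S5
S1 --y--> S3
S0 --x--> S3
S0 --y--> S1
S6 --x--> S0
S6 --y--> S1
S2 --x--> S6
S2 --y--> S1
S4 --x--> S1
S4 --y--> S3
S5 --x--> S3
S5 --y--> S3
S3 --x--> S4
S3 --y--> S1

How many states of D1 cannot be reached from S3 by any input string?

No path from S3 leads to S0, S2, S6; the other 4 states are all reachable.

3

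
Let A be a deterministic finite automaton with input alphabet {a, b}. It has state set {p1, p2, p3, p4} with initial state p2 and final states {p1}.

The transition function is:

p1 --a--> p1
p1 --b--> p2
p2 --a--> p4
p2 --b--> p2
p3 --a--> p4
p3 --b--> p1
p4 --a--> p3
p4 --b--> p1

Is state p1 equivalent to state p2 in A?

Every state is reachable, so we keep all 4.
Initial partition by acceptance: {p1} | {p2,p3,p4}.
On input b, block {p2,p3,p4} splits into {p3,p4} and {p2}.
No further refinement is possible. Final partition (3 blocks): {p1} | {p3,p4} | {p2}.
p1 and p2 end up in different blocks, so they are distinguishable. For instance, the string 'ε' is accepted from only p1.

No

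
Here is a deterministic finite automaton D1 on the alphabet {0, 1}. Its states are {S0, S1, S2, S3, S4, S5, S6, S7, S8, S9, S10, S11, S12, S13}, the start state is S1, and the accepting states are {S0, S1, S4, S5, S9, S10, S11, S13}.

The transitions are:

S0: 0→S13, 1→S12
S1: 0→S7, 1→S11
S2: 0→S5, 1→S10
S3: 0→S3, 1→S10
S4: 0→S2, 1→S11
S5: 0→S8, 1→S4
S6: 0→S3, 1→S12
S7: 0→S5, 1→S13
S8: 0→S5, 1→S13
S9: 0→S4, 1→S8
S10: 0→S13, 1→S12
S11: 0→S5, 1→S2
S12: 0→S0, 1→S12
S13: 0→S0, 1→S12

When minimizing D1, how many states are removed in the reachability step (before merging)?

3

BFS from S1 reaches {S0, S1, S2, S4, S5, S7, S8, S10, S11, S12, S13}; the 3 state(s) S3, S6, S9 are never visited.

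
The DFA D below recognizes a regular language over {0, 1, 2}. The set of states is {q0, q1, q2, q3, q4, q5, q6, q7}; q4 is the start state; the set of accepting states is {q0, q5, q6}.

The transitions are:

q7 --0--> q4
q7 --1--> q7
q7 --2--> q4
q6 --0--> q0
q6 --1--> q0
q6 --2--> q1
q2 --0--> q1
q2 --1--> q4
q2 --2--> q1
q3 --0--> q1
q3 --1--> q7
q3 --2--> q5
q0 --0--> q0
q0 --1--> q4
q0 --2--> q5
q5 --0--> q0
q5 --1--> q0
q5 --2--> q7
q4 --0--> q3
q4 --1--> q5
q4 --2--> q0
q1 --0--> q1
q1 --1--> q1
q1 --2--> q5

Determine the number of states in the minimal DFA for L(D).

States {q2,q6} cannot be reached from the start state, so discard them.
P0 = {q0,q5} | {q1,q3,q4,q7}.
On input 1, block {q0,q5} splits into {q0} and {q5}.
Split {q1,q3,q4,q7} by δ(·,1) → {q1,q3,q7} and {q4}.
Split {q1,q3,q7} by δ(·,0) → {q1,q3} and {q7}.
Refine {q1,q3} on symbol 1: members go to different blocks, giving {q1} and {q3}.
Stable partition: {q0} | {q1} | {q5} | {q4} | {q7} | {q3} — 6 equivalence classes.

6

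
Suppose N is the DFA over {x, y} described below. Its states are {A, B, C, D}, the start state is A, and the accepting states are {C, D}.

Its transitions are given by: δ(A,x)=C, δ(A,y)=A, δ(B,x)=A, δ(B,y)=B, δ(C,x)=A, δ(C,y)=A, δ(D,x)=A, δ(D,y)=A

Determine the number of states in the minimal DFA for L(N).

Reachable states from the start: {A,C}. Unreachable: {B,D} — drop them.
P0 = {C} | {A}.
The partition is now stable with 2 blocks: {C} | {A}.

2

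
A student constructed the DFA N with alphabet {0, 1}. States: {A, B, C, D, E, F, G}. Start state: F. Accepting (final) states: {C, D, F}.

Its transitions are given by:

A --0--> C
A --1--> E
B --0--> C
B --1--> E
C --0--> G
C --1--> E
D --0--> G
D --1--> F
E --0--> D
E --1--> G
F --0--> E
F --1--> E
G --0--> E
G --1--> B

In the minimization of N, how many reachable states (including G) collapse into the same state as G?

1

States {A} cannot be reached from the start state, so discard them.
Initial partition by acceptance: {C,D,F} | {B,E,G}.
Split {C,D,F} by δ(·,1) → {C,F} and {D}.
On input 0, block {B,E,G} splits into {B} and {E} and {G}.
Refine {C,F} on symbol 0: members go to different blocks, giving {C} and {F}.
Stable partition: {C} | {B} | {D} | {E} | {G} | {F} — 6 equivalence classes.
The equivalence class containing G is {G}, of size 1.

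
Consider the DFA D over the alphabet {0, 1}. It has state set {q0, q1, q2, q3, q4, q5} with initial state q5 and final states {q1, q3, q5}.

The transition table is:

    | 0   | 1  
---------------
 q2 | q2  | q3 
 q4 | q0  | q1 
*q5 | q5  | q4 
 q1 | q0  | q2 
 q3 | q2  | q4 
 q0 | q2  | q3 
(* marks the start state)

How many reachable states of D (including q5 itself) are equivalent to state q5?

All states are reachable from the start state.
Initial partition by acceptance: {q1,q3,q5} | {q0,q2,q4}.
Split {q1,q3,q5} by δ(·,0) → {q1,q3} and {q5}.
The partition is now stable with 3 blocks: {q1,q3} | {q0,q2,q4} | {q5}.
The equivalence class containing q5 is {q5}, of size 1.

1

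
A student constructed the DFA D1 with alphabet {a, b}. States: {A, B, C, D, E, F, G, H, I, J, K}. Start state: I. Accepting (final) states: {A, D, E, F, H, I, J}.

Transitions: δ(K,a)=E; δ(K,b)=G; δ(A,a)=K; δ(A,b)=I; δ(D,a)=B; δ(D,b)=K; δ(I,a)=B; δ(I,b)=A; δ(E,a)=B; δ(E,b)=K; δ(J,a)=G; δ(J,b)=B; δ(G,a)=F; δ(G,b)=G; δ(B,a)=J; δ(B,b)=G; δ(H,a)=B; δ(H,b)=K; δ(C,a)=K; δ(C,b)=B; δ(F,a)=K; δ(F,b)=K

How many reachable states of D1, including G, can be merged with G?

3

States {C,D,H} cannot be reached from the start state, so discard them.
P0 = {A,E,F,I,J} | {B,G,K}.
Refine {A,E,F,I,J} on symbol b: members go to different blocks, giving {E,F,J} and {A,I}.
No further refinement is possible. Final partition (3 blocks): {E,F,J} | {B,G,K} | {A,I}.
The equivalence class containing G is {B,G,K}, of size 3.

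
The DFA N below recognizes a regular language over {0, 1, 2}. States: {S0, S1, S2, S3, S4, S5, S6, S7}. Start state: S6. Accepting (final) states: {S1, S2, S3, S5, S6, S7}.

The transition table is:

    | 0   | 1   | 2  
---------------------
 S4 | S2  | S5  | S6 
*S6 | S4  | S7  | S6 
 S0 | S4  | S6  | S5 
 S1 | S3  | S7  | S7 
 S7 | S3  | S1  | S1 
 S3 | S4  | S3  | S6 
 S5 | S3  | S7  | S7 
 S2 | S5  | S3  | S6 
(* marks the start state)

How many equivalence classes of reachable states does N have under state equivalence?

5

First remove the unreachable states {S0}; 7 states remain.
Initial partition by acceptance: {S1,S2,S3,S5,S6,S7} | {S4}.
On input 0, block {S1,S2,S3,S5,S6,S7} splits into {S1,S2,S5,S7} and {S3,S6}.
On input 0, block {S1,S2,S5,S7} splits into {S1,S5,S7} and {S2}.
Refine {S3,S6} on symbol 1: members go to different blocks, giving {S3} and {S6}.
Stable partition: {S1,S5,S7} | {S4} | {S3} | {S2} | {S6} — 5 equivalence classes.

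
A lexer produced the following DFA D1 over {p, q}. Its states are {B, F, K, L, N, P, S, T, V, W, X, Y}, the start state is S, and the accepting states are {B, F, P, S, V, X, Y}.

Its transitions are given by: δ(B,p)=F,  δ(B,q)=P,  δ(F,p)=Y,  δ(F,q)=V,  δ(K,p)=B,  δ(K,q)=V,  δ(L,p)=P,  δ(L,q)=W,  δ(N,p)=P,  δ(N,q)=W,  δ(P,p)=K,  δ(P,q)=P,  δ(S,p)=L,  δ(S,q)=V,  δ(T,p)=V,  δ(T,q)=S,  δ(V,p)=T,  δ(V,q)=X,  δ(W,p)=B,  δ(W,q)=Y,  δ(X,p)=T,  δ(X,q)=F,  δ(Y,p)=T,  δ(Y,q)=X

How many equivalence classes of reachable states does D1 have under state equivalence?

9

Reachable states from the start: {B,F,K,L,P,S,T,V,W,X,Y}. Unreachable: {N} — drop them.
Initial partition by acceptance: {B,F,P,S,V,X,Y} | {K,L,T,W}.
On input p, block {B,F,P,S,V,X,Y} splits into {P,S,V,X,Y} and {B,F}.
Split {P,S,V,X,Y} by δ(·,q) → {P,S,V,Y} and {X}.
Split {P,S,V,Y} by δ(·,q) → {P,S} and {V,Y}.
Split {P,S} by δ(·,q) → {P} and {S}.
Refine {K,L,T,W} on symbol p: members go to different blocks, giving {K,W} and {T} and {L}.
Refine {B,F} on symbol p: members go to different blocks, giving {B} and {F}.
No further refinement is possible. Final partition (9 blocks): {P} | {K,W} | {B} | {X} | {V,Y} | {S} | {T} | {L} | {F}.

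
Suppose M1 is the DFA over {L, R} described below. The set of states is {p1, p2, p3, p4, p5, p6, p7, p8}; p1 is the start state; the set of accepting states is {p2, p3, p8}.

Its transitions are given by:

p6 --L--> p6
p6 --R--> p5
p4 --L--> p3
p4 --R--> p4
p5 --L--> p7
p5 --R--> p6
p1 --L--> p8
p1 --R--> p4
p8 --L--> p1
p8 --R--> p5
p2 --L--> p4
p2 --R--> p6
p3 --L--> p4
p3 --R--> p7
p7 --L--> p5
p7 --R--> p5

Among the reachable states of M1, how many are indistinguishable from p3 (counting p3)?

States {p2} cannot be reached from the start state, so discard them.
Initial partition by acceptance: {p3,p8} | {p1,p4,p5,p6,p7}.
On input L, block {p1,p4,p5,p6,p7} splits into {p5,p6,p7} and {p1,p4}.
The partition is now stable with 3 blocks: {p3,p8} | {p5,p6,p7} | {p1,p4}.
The equivalence class containing p3 is {p3,p8}, of size 2.

2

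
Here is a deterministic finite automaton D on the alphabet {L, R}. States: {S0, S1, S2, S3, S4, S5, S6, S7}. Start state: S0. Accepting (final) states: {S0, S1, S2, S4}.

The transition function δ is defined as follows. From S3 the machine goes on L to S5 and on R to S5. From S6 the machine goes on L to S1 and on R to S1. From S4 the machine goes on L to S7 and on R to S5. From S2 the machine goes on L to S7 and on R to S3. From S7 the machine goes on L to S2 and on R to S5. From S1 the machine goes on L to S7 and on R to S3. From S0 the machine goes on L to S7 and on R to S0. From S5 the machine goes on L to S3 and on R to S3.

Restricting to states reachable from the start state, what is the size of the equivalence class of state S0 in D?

Reachable states from the start: {S0,S2,S3,S5,S7}. Unreachable: {S1,S4,S6} — drop them.
Start with accepting vs non-accepting: {S0,S2} | {S3,S5,S7}.
Split {S0,S2} by δ(·,R) → {S0} and {S2}.
On input L, block {S3,S5,S7} splits into {S3,S5} and {S7}.
Stable partition: {S0} | {S3,S5} | {S2} | {S7} — 4 equivalence classes.
The equivalence class containing S0 is {S0}, of size 1.

1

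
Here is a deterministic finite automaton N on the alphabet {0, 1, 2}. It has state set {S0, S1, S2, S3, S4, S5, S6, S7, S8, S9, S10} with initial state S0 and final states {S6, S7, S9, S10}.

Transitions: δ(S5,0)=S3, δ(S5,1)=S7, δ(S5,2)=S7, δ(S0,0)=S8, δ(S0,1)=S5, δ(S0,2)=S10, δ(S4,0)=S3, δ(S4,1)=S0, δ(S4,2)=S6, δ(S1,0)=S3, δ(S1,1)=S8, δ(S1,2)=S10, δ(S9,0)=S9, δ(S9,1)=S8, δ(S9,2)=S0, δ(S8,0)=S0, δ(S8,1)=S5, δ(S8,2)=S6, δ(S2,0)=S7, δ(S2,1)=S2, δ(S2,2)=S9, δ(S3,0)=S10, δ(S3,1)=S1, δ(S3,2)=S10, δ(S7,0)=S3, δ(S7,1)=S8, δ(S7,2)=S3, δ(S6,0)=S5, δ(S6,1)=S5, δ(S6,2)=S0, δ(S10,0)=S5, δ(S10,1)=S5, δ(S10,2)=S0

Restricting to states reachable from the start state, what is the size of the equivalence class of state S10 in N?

2

States {S2,S4,S9} cannot be reached from the start state, so discard them.
Initial partition by acceptance: {S6,S7,S10} | {S0,S1,S3,S5,S8}.
On input 0, block {S0,S1,S3,S5,S8} splits into {S0,S1,S5,S8} and {S3}.
Split {S6,S7,S10} by δ(·,0) → {S6,S10} and {S7}.
Refine {S0,S1,S5,S8} on symbol 0: members go to different blocks, giving {S0,S8} and {S1,S5}.
Refine {S1,S5} on symbol 1: members go to different blocks, giving {S1} and {S5}.
No further refinement is possible. Final partition (6 blocks): {S6,S10} | {S0,S8} | {S3} | {S7} | {S1} | {S5}.
The equivalence class containing S10 is {S6,S10}, of size 2.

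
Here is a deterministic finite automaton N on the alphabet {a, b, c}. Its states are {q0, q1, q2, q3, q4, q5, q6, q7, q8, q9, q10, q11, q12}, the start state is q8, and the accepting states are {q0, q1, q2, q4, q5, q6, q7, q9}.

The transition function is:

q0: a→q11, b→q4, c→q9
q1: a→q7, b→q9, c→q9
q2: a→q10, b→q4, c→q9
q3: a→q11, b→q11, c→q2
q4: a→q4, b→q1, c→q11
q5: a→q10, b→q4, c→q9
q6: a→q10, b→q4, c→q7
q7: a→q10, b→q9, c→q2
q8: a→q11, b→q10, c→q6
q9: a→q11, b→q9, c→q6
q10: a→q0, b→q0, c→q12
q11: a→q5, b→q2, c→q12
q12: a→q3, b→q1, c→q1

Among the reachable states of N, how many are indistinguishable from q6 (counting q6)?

Every state is reachable, so we keep all 13.
Initial partition by acceptance: {q0,q1,q2,q4,q5,q6,q7,q9} | {q3,q8,q10,q11,q12}.
Refine {q0,q1,q2,q4,q5,q6,q7,q9} on symbol a: members go to different blocks, giving {q0,q2,q5,q6,q7,q9} and {q1,q4}.
On input b, block {q0,q2,q5,q6,q7,q9} splits into {q0,q2,q5,q6} and {q7,q9}.
On input a, block {q3,q8,q10,q11,q12} splits into {q3,q8,q12} and {q10,q11}.
On input a, block {q3,q8,q12} splits into {q3,q8} and {q12}.
Refine {q1,q4} on symbol a: members go to different blocks, giving {q1} and {q4}.
The partition is now stable with 7 blocks: {q0,q2,q5,q6} | {q3,q8} | {q1} | {q7,q9} | {q10,q11} | {q12} | {q4}.
The equivalence class containing q6 is {q0,q2,q5,q6}, of size 4.

4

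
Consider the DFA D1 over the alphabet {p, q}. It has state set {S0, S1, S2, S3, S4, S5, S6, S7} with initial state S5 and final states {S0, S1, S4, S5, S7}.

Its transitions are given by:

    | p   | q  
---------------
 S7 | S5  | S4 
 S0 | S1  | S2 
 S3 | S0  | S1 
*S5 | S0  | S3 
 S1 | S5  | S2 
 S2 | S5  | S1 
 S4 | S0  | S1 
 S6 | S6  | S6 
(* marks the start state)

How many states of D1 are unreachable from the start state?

3

BFS from S5 reaches {S0, S1, S2, S3, S5}; the 3 state(s) S4, S6, S7 are never visited.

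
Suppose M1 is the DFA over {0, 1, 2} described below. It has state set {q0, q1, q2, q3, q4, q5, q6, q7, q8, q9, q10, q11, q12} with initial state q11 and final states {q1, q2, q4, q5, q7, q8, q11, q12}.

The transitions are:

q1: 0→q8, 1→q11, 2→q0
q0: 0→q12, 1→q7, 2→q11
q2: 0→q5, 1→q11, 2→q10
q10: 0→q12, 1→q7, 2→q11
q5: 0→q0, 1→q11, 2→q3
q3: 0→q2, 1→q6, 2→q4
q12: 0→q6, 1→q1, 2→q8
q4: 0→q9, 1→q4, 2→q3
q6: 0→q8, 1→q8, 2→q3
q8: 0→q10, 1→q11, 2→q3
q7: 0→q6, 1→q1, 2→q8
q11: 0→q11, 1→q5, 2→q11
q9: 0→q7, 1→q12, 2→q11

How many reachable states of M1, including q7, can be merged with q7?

Initial partition by acceptance: {q1,q2,q4,q5,q7,q8,q11,q12} | {q0,q3,q6,q9,q10}.
On input 0, block {q1,q2,q4,q5,q7,q8,q11,q12} splits into {q4,q5,q7,q8,q12} and {q1,q2,q11}.
On input 1, block {q4,q5,q7,q8,q12} splits into {q5,q7,q8,q12} and {q4}.
On input 2, block {q5,q7,q8,q12} splits into {q5,q8} and {q7,q12}.
On input 0, block {q0,q3,q6,q9,q10} splits into {q0,q9,q10} and {q3} and {q6}.
Split {q1,q2,q11} by δ(·,0) → {q1,q2} and {q11}.
The partition is now stable with 8 blocks: {q5,q8} | {q0,q9,q10} | {q1,q2} | {q4} | {q7,q12} | {q3} | {q6} | {q11}.
The equivalence class containing q7 is {q7,q12}, of size 2.

2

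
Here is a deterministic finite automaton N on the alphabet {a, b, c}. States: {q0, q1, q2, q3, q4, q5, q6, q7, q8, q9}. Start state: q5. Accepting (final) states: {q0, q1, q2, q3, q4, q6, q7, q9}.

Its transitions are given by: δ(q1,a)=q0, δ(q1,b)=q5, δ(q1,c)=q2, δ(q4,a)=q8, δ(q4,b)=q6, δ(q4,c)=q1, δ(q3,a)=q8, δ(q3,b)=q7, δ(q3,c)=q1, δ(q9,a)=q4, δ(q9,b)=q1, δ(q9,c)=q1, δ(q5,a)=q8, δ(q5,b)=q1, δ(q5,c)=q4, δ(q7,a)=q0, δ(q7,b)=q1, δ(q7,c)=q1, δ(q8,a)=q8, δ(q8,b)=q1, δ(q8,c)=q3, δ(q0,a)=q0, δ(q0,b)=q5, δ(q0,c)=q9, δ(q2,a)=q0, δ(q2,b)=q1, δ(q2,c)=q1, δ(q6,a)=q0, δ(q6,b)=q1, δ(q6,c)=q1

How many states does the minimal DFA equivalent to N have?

6

All states are reachable from the start state.
Start with accepting vs non-accepting: {q0,q1,q2,q3,q4,q6,q7,q9} | {q5,q8}.
On input a, block {q0,q1,q2,q3,q4,q6,q7,q9} splits into {q0,q1,q2,q6,q7,q9} and {q3,q4}.
On input a, block {q0,q1,q2,q6,q7,q9} splits into {q0,q1,q2,q6,q7} and {q9}.
On input b, block {q0,q1,q2,q6,q7} splits into {q2,q6,q7} and {q0,q1}.
Refine {q0,q1} on symbol c: members go to different blocks, giving {q0} and {q1}.
Stable partition: {q2,q6,q7} | {q5,q8} | {q3,q4} | {q9} | {q0} | {q1} — 6 equivalence classes.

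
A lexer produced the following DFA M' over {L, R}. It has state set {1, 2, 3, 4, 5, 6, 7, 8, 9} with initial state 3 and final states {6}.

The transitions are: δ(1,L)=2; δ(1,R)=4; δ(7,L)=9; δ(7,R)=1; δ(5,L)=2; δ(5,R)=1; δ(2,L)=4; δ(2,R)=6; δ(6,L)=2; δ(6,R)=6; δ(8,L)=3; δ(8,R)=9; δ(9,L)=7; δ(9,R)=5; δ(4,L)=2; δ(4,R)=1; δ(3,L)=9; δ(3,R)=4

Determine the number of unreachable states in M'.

No path from 3 leads to 8; the other 8 states are all reachable.

1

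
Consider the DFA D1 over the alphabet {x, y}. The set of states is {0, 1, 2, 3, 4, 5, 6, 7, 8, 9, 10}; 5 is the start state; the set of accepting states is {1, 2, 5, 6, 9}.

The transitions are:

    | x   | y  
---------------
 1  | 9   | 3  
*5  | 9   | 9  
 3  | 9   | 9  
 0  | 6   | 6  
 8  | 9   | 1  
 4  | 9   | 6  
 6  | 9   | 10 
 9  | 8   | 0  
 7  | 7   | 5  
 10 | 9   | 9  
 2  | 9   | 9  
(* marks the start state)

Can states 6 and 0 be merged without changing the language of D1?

No

Reachable states from the start: {0,1,3,5,6,8,9,10}. Unreachable: {2,4,7} — drop them.
Start with accepting vs non-accepting: {1,5,6,9} | {0,3,8,10}.
Refine {1,5,6,9} on symbol x: members go to different blocks, giving {1,5,6} and {9}.
Split {1,5,6} by δ(·,y) → {1,6} and {5}.
Refine {0,3,8,10} on symbol x: members go to different blocks, giving {3,8,10} and {0}.
On input y, block {3,8,10} splits into {3,10} and {8}.
No further refinement is possible. Final partition (6 blocks): {1,6} | {3,10} | {9} | {5} | {0} | {8}.
6 and 0 end up in different blocks, so they are distinguishable. For instance, the string 'ε' is accepted from only 6.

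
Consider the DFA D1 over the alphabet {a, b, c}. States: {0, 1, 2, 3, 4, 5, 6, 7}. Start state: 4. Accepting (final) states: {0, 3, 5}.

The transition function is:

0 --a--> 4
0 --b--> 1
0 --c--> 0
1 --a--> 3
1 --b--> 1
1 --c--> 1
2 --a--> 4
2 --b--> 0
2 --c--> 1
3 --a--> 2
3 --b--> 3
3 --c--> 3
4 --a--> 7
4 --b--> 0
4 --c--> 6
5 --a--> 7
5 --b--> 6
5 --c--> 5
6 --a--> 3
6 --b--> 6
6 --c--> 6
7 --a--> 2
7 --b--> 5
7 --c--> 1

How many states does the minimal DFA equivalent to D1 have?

4

P0 = {0,3,5} | {1,2,4,6,7}.
On input b, block {0,3,5} splits into {0,5} and {3}.
Split {1,2,4,6,7} by δ(·,a) → {2,4,7} and {1,6}.
The partition is now stable with 4 blocks: {0,5} | {2,4,7} | {3} | {1,6}.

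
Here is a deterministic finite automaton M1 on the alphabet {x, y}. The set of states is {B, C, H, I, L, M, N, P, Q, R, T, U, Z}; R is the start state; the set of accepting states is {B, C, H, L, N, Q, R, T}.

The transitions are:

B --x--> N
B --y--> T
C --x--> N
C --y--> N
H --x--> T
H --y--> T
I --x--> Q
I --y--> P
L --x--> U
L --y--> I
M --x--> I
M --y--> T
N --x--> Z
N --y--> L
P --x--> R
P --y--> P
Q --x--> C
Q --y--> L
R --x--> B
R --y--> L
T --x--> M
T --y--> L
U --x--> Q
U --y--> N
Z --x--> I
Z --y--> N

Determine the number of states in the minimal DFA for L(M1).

7

States {H} cannot be reached from the start state, so discard them.
Start with accepting vs non-accepting: {B,C,L,N,Q,R,T} | {I,M,P,U,Z}.
On input x, block {B,C,L,N,Q,R,T} splits into {B,C,Q,R} and {L,N,T}.
Refine {B,C,Q,R} on symbol x: members go to different blocks, giving {Q,R} and {B,C}.
Refine {I,M,P,U,Z} on symbol x: members go to different blocks, giving {I,P,U} and {M,Z}.
Refine {I,P,U} on symbol y: members go to different blocks, giving {I,P} and {U}.
Split {L,N,T} by δ(·,x) → {N,T} and {L}.
The partition is now stable with 7 blocks: {Q,R} | {I,P} | {N,T} | {B,C} | {M,Z} | {U} | {L}.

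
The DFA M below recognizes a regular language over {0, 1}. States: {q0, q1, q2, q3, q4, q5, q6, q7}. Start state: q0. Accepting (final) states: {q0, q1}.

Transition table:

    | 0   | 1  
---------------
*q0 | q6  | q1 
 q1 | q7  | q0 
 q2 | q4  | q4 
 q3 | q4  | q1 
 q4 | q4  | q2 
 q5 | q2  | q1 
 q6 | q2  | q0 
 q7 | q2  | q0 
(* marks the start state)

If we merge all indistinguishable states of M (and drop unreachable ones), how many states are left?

3

Reachable states from the start: {q0,q1,q2,q4,q6,q7}. Unreachable: {q3,q5} — drop them.
Initial partition by acceptance: {q0,q1} | {q2,q4,q6,q7}.
On input 1, block {q2,q4,q6,q7} splits into {q2,q4} and {q6,q7}.
Stable partition: {q0,q1} | {q2,q4} | {q6,q7} — 3 equivalence classes.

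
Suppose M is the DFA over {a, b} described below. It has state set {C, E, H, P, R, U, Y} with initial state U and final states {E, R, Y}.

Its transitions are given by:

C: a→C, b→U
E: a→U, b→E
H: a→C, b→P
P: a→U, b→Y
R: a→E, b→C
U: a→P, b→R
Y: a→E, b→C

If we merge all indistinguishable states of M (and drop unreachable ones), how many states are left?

States {H} cannot be reached from the start state, so discard them.
Initial partition by acceptance: {E,R,Y} | {C,P,U}.
On input a, block {E,R,Y} splits into {R,Y} and {E}.
Split {C,P,U} by δ(·,b) → {P,U} and {C}.
No further refinement is possible. Final partition (4 blocks): {R,Y} | {P,U} | {E} | {C}.

4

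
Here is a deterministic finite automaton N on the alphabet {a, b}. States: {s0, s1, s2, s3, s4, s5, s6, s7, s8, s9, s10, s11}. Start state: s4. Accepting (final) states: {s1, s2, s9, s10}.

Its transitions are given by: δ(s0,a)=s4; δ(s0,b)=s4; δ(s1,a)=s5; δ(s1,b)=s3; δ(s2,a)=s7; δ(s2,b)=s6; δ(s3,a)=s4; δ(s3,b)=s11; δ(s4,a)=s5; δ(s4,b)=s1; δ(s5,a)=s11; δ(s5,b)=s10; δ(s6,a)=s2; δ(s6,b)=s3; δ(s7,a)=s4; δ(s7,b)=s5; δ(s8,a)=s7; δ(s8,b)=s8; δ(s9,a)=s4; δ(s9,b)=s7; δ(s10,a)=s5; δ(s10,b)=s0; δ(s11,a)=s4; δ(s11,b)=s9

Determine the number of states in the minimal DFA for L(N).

3

States {s2,s6,s8} cannot be reached from the start state, so discard them.
Initial partition by acceptance: {s1,s9,s10} | {s0,s3,s4,s5,s7,s11}.
Refine {s0,s3,s4,s5,s7,s11} on symbol b: members go to different blocks, giving {s0,s3,s7} and {s4,s5,s11}.
No further refinement is possible. Final partition (3 blocks): {s1,s9,s10} | {s0,s3,s7} | {s4,s5,s11}.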